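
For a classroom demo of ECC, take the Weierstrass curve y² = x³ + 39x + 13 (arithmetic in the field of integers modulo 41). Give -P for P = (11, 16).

-(11, 16) = (11, -16 mod 41) = (11, 25).

(11, 25)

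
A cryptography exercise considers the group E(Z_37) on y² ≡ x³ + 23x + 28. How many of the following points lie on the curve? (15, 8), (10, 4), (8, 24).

1

(15, 8): 8² ≡ 27, rhs ≡ 11 → off.
(10, 4): 4² ≡ 16, rhs ≡ 0 → off.
(8, 24): 24² ≡ 21, rhs ≡ 21 → on.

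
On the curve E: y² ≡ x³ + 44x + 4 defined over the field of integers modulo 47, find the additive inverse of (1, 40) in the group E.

-(1, 40) = (1, -40 mod 47) = (1, 7).

(1, 7)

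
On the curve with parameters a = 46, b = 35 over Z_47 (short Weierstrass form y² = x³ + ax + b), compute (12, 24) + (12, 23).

O

The two points share x = 12 and their y-coordinates satisfy 24 + 23 ≡ 0 (mod 47), so they are inverses. Their sum is ∞.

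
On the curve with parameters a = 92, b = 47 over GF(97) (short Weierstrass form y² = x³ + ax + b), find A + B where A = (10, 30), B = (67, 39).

(52, 91)

(10, 30) + (67, 39). λ = (39 - 30)/(67 - 10) ≡ 9/57 mod 97. 57⁻¹ ≡ 80 (mod 97) since 57·80 = 4560 ≡ 1, so λ ≡ 41.
  x = λ² - 10 - 67 = 1681 - 77 ≡ 52; y = λ·(10 - 52) - 30 ≡ 91. → (52, 91)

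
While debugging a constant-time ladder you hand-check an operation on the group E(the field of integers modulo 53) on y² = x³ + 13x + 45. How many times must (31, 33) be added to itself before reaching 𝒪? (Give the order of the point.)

2P: tangent at (31, 33): λ = (3·31² + 13)/(2·33) ≡ 34/13. 13⁻¹ ≡ 49 (mod 53) since 13·49 = 637 ≡ 1, so λ ≡ 34·49 ≡ 23.
  x = λ² - 31 - 31 = 529 - 62 ≡ 43; y = λ·(31 - 43) - 33 ≡ 9. → (43, 9)
3P: (43, 9) + (31, 33). λ = (33 - 9)/(31 - 43) ≡ 24/41 mod 53. 41⁻¹ ≡ 22 (mod 53) since 41·22 = 902 ≡ 1, so λ ≡ 51.
  x = λ² - 43 - 31 = 2601 - 74 ≡ 36; y = λ·(43 - 36) - 9 ≡ 30. → (36, 30)
4P: (36, 30) + (31, 33). λ = (33 - 30)/(31 - 36) ≡ 3/48 mod 53. 48⁻¹ ≡ 21 (mod 53) since 48·21 = 1008 ≡ 1, so λ ≡ 10.
  x = λ² - 36 - 31 = 100 - 67 ≡ 33; y = λ·(36 - 33) - 30 ≡ 0. → (33, 0)
5P: (33, 0) + (31, 33). λ = (33 - 0)/(31 - 33) ≡ 33/51 mod 53. 51⁻¹ ≡ 26 (mod 53) since 51·26 = 1326 ≡ 1, so λ ≡ 10.
  x = λ² - 33 - 31 = 100 - 64 ≡ 36; y = λ·(33 - 36) - 0 ≡ 23. → (36, 23)
6P: (36, 23) + (31, 33). λ = (33 - 23)/(31 - 36) ≡ 10/48 mod 53. 48⁻¹ ≡ 21 (mod 53) since 48·21 = 1008 ≡ 1, so λ ≡ 51.
  x = λ² - 36 - 31 = 2601 - 67 ≡ 43; y = λ·(36 - 43) - 23 ≡ 44. → (43, 44)
7P: (43, 44) + (31, 33). λ = (33 - 44)/(31 - 43) ≡ 42/41 mod 53. 41⁻¹ ≡ 22 (mod 53), so λ ≡ 23.
  x = λ² - 43 - 31 = 529 - 74 ≡ 31; y = λ·(43 - 31) - 44 ≡ 20. → (31, 20)
8P: (31, 20) + (31, 33): same x and y₁ ≡ -y₂, so the sum is 𝒪.
8P = 𝒪, so the order is 8.

8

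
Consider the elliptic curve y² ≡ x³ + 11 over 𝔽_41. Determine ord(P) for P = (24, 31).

2P: tangent at (24, 31): λ = (3·24² + 0)/(2·31) ≡ 6/21. 21⁻¹ ≡ 2 (mod 41), so λ ≡ 6·2 ≡ 12.
  x = λ² - 24 - 24 = 144 - 48 ≡ 14; y = λ·(24 - 14) - 31 ≡ 7. → (14, 7)
3P: (14, 7) + (24, 31). λ = (31 - 7)/(24 - 14) ≡ 24/10 mod 41. 10⁻¹ ≡ 37 (mod 41), so λ ≡ 27.
  x = λ² - 14 - 24 = 729 - 38 ≡ 35; y = λ·(14 - 35) - 7 ≡ 0. → (35, 0)
4P: (35, 0) + (24, 31). λ = (31 - 0)/(24 - 35) ≡ 31/30 mod 41. 30⁻¹ ≡ 26 (mod 41) since 30·26 = 780 ≡ 1, so λ ≡ 27.
  x = λ² - 35 - 24 = 729 - 59 ≡ 14; y = λ·(35 - 14) - 0 ≡ 34. → (14, 34)
5P: (14, 34) + (24, 31). λ = (31 - 34)/(24 - 14) ≡ 38/10 mod 41. 10⁻¹ ≡ 37 (mod 41), so λ ≡ 12.
  x = λ² - 14 - 24 = 144 - 38 ≡ 24; y = λ·(14 - 24) - 34 ≡ 10. → (24, 10)
6P: (24, 10) + (24, 31): same x and y₁ ≡ -y₂, so the sum is 𝒪.
6P = 𝒪, so the order is 6.

6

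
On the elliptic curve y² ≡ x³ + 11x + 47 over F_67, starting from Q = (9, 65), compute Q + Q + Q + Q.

(18, 39)

Double-and-add on 4 = (100)₂. Start with Q = (9, 65) for the leading 1-bit.
double: tangent at (9, 65): λ = (3·9² + 11)/(2·65) ≡ 53/63. 63⁻¹ ≡ 50 (mod 67), so λ ≡ 53·50 ≡ 37.
  x = λ² - 9 - 9 = 1369 - 18 ≡ 11; y = λ·(9 - 11) - 65 ≡ 62. → (11, 62)
double: tangent at (11, 62): λ = (3·11² + 11)/(2·62) ≡ 39/57. 57⁻¹ ≡ 20 (mod 67) since 57·20 = 1140 ≡ 1, so λ ≡ 39·20 ≡ 43.
  x = λ² - 11 - 11 = 1849 - 22 ≡ 18; y = λ·(11 - 18) - 62 ≡ 39. → (18, 39)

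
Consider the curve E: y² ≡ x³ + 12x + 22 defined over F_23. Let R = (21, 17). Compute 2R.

(8, 3)

tangent at (21, 17): λ = (3·21² + 12)/(2·17) ≡ 1/11. 11⁻¹ ≡ 21 (mod 23), so λ ≡ 1·21 ≡ 21.
  x = λ² - 21 - 21 = 441 - 42 ≡ 8; y = λ·(21 - 8) - 17 ≡ 3. → (8, 3)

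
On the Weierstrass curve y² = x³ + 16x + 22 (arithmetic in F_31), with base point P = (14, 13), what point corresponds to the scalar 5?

(25, 12)

Repeated addition: build up to 5P.
2P: tangent at (14, 13): λ = (3·14² + 16)/(2·13) ≡ 15/26. 26⁻¹ ≡ 6 (mod 31), so λ ≡ 15·6 ≡ 28.
  x = λ² - 14 - 14 = 784 - 28 ≡ 12; y = λ·(14 - 12) - 13 ≡ 12. → (12, 12)
3P: (12, 12) + (14, 13). λ = (13 - 12)/(14 - 12) ≡ 1/2 mod 31. 2⁻¹ ≡ 16 (mod 31) since 2·16 = 32 ≡ 1, so λ ≡ 16.
  x = λ² - 12 - 14 = 256 - 26 ≡ 13; y = λ·(12 - 13) - 12 ≡ 3. → (13, 3)
4P: (13, 3) + (14, 13). λ = (13 - 3)/(14 - 13) ≡ 10/1 mod 31. 1⁻¹ ≡ 1 (mod 31), so λ ≡ 10.
  x = λ² - 13 - 14 = 100 - 27 ≡ 11; y = λ·(13 - 11) - 3 ≡ 17. → (11, 17)
5P: (11, 17) + (14, 13). λ = (13 - 17)/(14 - 11) ≡ 27/3 mod 31. 3⁻¹ ≡ 21 (mod 31), so λ ≡ 9.
  x = λ² - 11 - 14 = 81 - 25 ≡ 25; y = λ·(11 - 25) - 17 ≡ 12. → (25, 12)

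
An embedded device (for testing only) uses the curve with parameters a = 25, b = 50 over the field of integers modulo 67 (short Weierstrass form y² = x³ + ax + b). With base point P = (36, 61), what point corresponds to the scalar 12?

Repeated addition: build up to 12P.
2P: tangent at (36, 61): λ = (3·36² + 25)/(2·61) ≡ 27/55. 55⁻¹ ≡ 39 (mod 67), so λ ≡ 27·39 ≡ 48.
  x = λ² - 36 - 36 = 2304 - 72 ≡ 21; y = λ·(36 - 21) - 61 ≡ 56. → (21, 56)
3P: (21, 56) + (36, 61). λ = (61 - 56)/(36 - 21) ≡ 5/15 mod 67. 15⁻¹ ≡ 9 (mod 67) since 15·9 = 135 ≡ 1, so λ ≡ 45.
  x = λ² - 21 - 36 = 2025 - 57 ≡ 25; y = λ·(21 - 25) - 56 ≡ 32. → (25, 32)
4P: (25, 32) + (36, 61). λ = (61 - 32)/(36 - 25) ≡ 29/11 mod 67. 11⁻¹ ≡ 61 (mod 67) since 11·61 = 671 ≡ 1, so λ ≡ 27.
  x = λ² - 25 - 36 = 729 - 61 ≡ 65; y = λ·(25 - 65) - 32 ≡ 27. → (65, 27)
5P: (65, 27) + (36, 61). λ = (61 - 27)/(36 - 65) ≡ 34/38 mod 67. 38⁻¹ ≡ 30 (mod 67), so λ ≡ 15.
  x = λ² - 65 - 36 = 225 - 101 ≡ 57; y = λ·(65 - 57) - 27 ≡ 26. → (57, 26)
6P: (57, 26) + (36, 61). λ = (61 - 26)/(36 - 57) ≡ 35/46 mod 67. 46⁻¹ ≡ 51 (mod 67), so λ ≡ 43.
  x = λ² - 57 - 36 = 1849 - 93 ≡ 14; y = λ·(57 - 14) - 26 ≡ 14. → (14, 14)
7P: (14, 14) + (36, 61). λ = (61 - 14)/(36 - 14) ≡ 47/22 mod 67. 22⁻¹ ≡ 64 (mod 67), so λ ≡ 60.
  x = λ² - 14 - 36 = 3600 - 50 ≡ 66; y = λ·(14 - 66) - 14 ≡ 15. → (66, 15)
8P: (66, 15) + (36, 61). λ = (61 - 15)/(36 - 66) ≡ 46/37 mod 67. 37⁻¹ ≡ 29 (mod 67), so λ ≡ 61.
  x = λ² - 66 - 36 = 3721 - 102 ≡ 1; y = λ·(66 - 1) - 15 ≡ 64. → (1, 64)
9P: (1, 64) + (36, 61). λ = (61 - 64)/(36 - 1) ≡ 64/35 mod 67. 35⁻¹ ≡ 23 (mod 67), so λ ≡ 65.
  x = λ² - 1 - 36 = 4225 - 37 ≡ 34; y = λ·(1 - 34) - 64 ≡ 2. → (34, 2)
10P: (34, 2) + (36, 61). λ = (61 - 2)/(36 - 34) ≡ 59/2 mod 67. 2⁻¹ ≡ 34 (mod 67) since 2·34 = 68 ≡ 1, so λ ≡ 63.
  x = λ² - 34 - 36 = 3969 - 70 ≡ 13; y = λ·(34 - 13) - 2 ≡ 48. → (13, 48)
11P: (13, 48) + (36, 61). λ = (61 - 48)/(36 - 13) ≡ 13/23 mod 67. 23⁻¹ ≡ 35 (mod 67) since 23·35 = 805 ≡ 1, so λ ≡ 53.
  x = λ² - 13 - 36 = 2809 - 49 ≡ 13; y = λ·(13 - 13) - 48 ≡ 19. → (13, 19)
12P: (13, 19) + (36, 61). λ = (61 - 19)/(36 - 13) ≡ 42/23 mod 67. 23⁻¹ ≡ 35 (mod 67) since 23·35 = 805 ≡ 1, so λ ≡ 63.
  x = λ² - 13 - 36 = 3969 - 49 ≡ 34; y = λ·(13 - 34) - 19 ≡ 65. → (34, 65)

(34, 65)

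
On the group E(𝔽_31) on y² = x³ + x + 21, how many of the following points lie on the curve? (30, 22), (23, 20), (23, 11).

(30, 22): 22² ≡ 19, rhs ≡ 19 → on.
(23, 20): 20² ≡ 28, rhs ≡ 28 → on.
(23, 11): 11² ≡ 28, rhs ≡ 28 → on.

3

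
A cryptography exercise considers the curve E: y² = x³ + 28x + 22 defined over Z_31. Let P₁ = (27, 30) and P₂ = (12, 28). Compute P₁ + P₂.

(27, 30) + (12, 28). λ = (28 - 30)/(12 - 27) ≡ 29/16 mod 31. 16⁻¹ ≡ 2 (mod 31), so λ ≡ 27.
  x = λ² - 27 - 12 = 729 - 39 ≡ 8; y = λ·(27 - 8) - 30 ≡ 18. → (8, 18)

(8, 18)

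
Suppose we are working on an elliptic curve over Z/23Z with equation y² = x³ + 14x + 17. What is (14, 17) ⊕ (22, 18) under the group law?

(19, 14)

(14, 17) + (22, 18). λ = (18 - 17)/(22 - 14) ≡ 1/8 mod 23. 8⁻¹ ≡ 3 (mod 23), so λ ≡ 3.
  x = λ² - 14 - 22 = 9 - 36 ≡ 19; y = λ·(14 - 19) - 17 ≡ 14. → (19, 14)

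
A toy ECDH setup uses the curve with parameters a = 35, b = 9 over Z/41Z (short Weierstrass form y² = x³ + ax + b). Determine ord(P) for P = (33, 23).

11

2P: tangent at (33, 23): λ = (3·33² + 35)/(2·23) ≡ 22/5. 5⁻¹ ≡ 33 (mod 41), so λ ≡ 22·33 ≡ 29.
  x = λ² - 33 - 33 = 841 - 66 ≡ 37; y = λ·(33 - 37) - 23 ≡ 25. → (37, 25)
3P: (37, 25) + (33, 23). λ = (23 - 25)/(33 - 37) ≡ 39/37 mod 41. 37⁻¹ ≡ 10 (mod 41) since 37·10 = 370 ≡ 1, so λ ≡ 21.
  x = λ² - 37 - 33 = 441 - 70 ≡ 2; y = λ·(37 - 2) - 25 ≡ 13. → (2, 13)
4P: (2, 13) + (33, 23). λ = (23 - 13)/(33 - 2) ≡ 10/31 mod 41. 31⁻¹ ≡ 4 (mod 41), so λ ≡ 40.
  x = λ² - 2 - 33 = 1600 - 35 ≡ 7; y = λ·(2 - 7) - 13 ≡ 33. → (7, 33)
5P: (7, 33) + (33, 23). λ = (23 - 33)/(33 - 7) ≡ 31/26 mod 41. 26⁻¹ ≡ 30 (mod 41), so λ ≡ 28.
  x = λ² - 7 - 33 = 784 - 40 ≡ 6; y = λ·(7 - 6) - 33 ≡ 36. → (6, 36)
6P: (6, 36) + (33, 23). λ = (23 - 36)/(33 - 6) ≡ 28/27 mod 41. 27⁻¹ ≡ 38 (mod 41), so λ ≡ 39.
  x = λ² - 6 - 33 = 1521 - 39 ≡ 6; y = λ·(6 - 6) - 36 ≡ 5. → (6, 5)
7P: (6, 5) + (33, 23). λ = (23 - 5)/(33 - 6) ≡ 18/27 mod 41. 27⁻¹ ≡ 38 (mod 41), so λ ≡ 28.
  x = λ² - 6 - 33 = 784 - 39 ≡ 7; y = λ·(6 - 7) - 5 ≡ 8. → (7, 8)
8P: (7, 8) + (33, 23). λ = (23 - 8)/(33 - 7) ≡ 15/26 mod 41. 26⁻¹ ≡ 30 (mod 41) since 26·30 = 780 ≡ 1, so λ ≡ 40.
  x = λ² - 7 - 33 = 1600 - 40 ≡ 2; y = λ·(7 - 2) - 8 ≡ 28. → (2, 28)
9P: (2, 28) + (33, 23). λ = (23 - 28)/(33 - 2) ≡ 36/31 mod 41. 31⁻¹ ≡ 4 (mod 41), so λ ≡ 21.
  x = λ² - 2 - 33 = 441 - 35 ≡ 37; y = λ·(2 - 37) - 28 ≡ 16. → (37, 16)
10P: (37, 16) + (33, 23). λ = (23 - 16)/(33 - 37) ≡ 7/37 mod 41. 37⁻¹ ≡ 10 (mod 41), so λ ≡ 29.
  x = λ² - 37 - 33 = 841 - 70 ≡ 33; y = λ·(37 - 33) - 16 ≡ 18. → (33, 18)
11P: (33, 18) + (33, 23): same x and y₁ ≡ -y₂, so the sum is O.
11P = O, so the order is 11.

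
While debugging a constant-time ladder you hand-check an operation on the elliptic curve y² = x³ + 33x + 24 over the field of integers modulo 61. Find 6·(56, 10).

(46, 27)

Write Q = (56, 10).
Repeated addition: build up to 6Q.
2Q: tangent at (56, 10): λ = (3·56² + 33)/(2·10) ≡ 47/20. 20⁻¹ ≡ 58 (mod 61) since 20·58 = 1160 ≡ 1, so λ ≡ 47·58 ≡ 42.
  x = λ² - 56 - 56 = 1764 - 112 ≡ 5; y = λ·(56 - 5) - 10 ≡ 58. → (5, 58)
3Q: (5, 58) + (56, 10). λ = (10 - 58)/(56 - 5) ≡ 13/51 mod 61. 51⁻¹ ≡ 6 (mod 61), so λ ≡ 17.
  x = λ² - 5 - 56 = 289 - 61 ≡ 45; y = λ·(5 - 45) - 58 ≡ 55. → (45, 55)
4Q: (45, 55) + (56, 10). λ = (10 - 55)/(56 - 45) ≡ 16/11 mod 61. 11⁻¹ ≡ 50 (mod 61), so λ ≡ 7.
  x = λ² - 45 - 56 = 49 - 101 ≡ 9; y = λ·(45 - 9) - 55 ≡ 14. → (9, 14)
5Q: (9, 14) + (56, 10). λ = (10 - 14)/(56 - 9) ≡ 57/47 mod 61. 47⁻¹ ≡ 13 (mod 61), so λ ≡ 9.
  x = λ² - 9 - 56 = 81 - 65 ≡ 16; y = λ·(9 - 16) - 14 ≡ 45. → (16, 45)
6Q: (16, 45) + (56, 10). λ = (10 - 45)/(56 - 16) ≡ 26/40 mod 61. 40⁻¹ ≡ 29 (mod 61), so λ ≡ 22.
  x = λ² - 16 - 56 = 484 - 72 ≡ 46; y = λ·(16 - 46) - 45 ≡ 27. → (46, 27)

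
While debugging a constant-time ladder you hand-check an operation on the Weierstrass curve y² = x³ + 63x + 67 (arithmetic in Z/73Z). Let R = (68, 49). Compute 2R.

tangent at (68, 49): λ = (3·68² + 63)/(2·49) ≡ 65/25. 25⁻¹ ≡ 38 (mod 73), so λ ≡ 65·38 ≡ 61.
  x = λ² - 68 - 68 = 3721 - 136 ≡ 8; y = λ·(68 - 8) - 49 ≡ 34. → (8, 34)

(8, 34)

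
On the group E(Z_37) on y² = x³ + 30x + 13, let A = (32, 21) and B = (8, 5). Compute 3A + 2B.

(18, 24)

First 3A:
Repeated addition: build up to 3A.
2A: tangent at (32, 21): λ = (3·32² + 30)/(2·21) ≡ 31/5. 5⁻¹ ≡ 15 (mod 37) since 5·15 = 75 ≡ 1, so λ ≡ 31·15 ≡ 21.
  x = λ² - 32 - 32 = 441 - 64 ≡ 7; y = λ·(32 - 7) - 21 ≡ 23. → (7, 23)
3A: (7, 23) + (32, 21). λ = (21 - 23)/(32 - 7) ≡ 35/25 mod 37. 25⁻¹ ≡ 3 (mod 37), so λ ≡ 31.
  x = λ² - 7 - 32 = 961 - 39 ≡ 34; y = λ·(7 - 34) - 23 ≡ 28. → (34, 28)
3A = (34, 28).
Next 2B:
Repeated addition: build up to 2B.
2B: tangent at (8, 5): λ = (3·8² + 30)/(2·5) ≡ 0/10. 10⁻¹ ≡ 26 (mod 37) since 10·26 = 260 ≡ 1, so λ ≡ 0·26 ≡ 0.
  x = λ² - 8 - 8 = 0 - 16 ≡ 21; y = λ·(8 - 21) - 5 ≡ 32. → (21, 32)
2B = (21, 32).
Finally 3A + 2B:
(34, 28) + (21, 32). λ = (32 - 28)/(21 - 34) ≡ 4/24 mod 37. 24⁻¹ ≡ 17 (mod 37) since 24·17 = 408 ≡ 1, so λ ≡ 31.
  x = λ² - 34 - 21 = 961 - 55 ≡ 18; y = λ·(34 - 18) - 28 ≡ 24. → (18, 24)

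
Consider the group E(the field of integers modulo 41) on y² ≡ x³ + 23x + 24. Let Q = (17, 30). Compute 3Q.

(35, 11)

Repeated addition: build up to 3Q.
2Q: tangent at (17, 30): λ = (3·17² + 23)/(2·30) ≡ 29/19. 19⁻¹ ≡ 13 (mod 41), so λ ≡ 29·13 ≡ 8.
  x = λ² - 17 - 17 = 64 - 34 ≡ 30; y = λ·(17 - 30) - 30 ≡ 30. → (30, 30)
3Q: (30, 30) + (17, 30). λ = (30 - 30)/(17 - 30) ≡ 0/28 mod 41. 28⁻¹ ≡ 22 (mod 41), so λ ≡ 0.
  x = λ² - 30 - 17 = 0 - 47 ≡ 35; y = λ·(30 - 35) - 30 ≡ 11. → (35, 11)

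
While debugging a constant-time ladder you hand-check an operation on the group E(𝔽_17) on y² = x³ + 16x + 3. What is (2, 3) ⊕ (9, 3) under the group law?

(6, 14)

(2, 3) + (9, 3). λ = (3 - 3)/(9 - 2) ≡ 0/7 mod 17. 7⁻¹ ≡ 5 (mod 17) since 7·5 = 35 ≡ 1, so λ ≡ 0.
  x = λ² - 2 - 9 = 0 - 11 ≡ 6; y = λ·(2 - 6) - 3 ≡ 14. → (6, 14)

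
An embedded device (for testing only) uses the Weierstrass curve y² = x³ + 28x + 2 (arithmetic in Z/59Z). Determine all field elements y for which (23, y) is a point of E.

none

x³ + 28x + 2 = 12813 ≡ 10 (mod 59).
10 is a non-residue mod 59; no y exists.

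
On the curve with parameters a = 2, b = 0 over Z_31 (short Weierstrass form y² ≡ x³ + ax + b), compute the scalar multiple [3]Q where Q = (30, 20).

(11, 19)

Repeated addition: build up to 3Q.
2Q: tangent at (30, 20): λ = (3·30² + 2)/(2·20) ≡ 5/9. 9⁻¹ ≡ 7 (mod 31) since 9·7 = 63 ≡ 1, so λ ≡ 5·7 ≡ 4.
  x = λ² - 30 - 30 = 16 - 60 ≡ 18; y = λ·(30 - 18) - 20 ≡ 28. → (18, 28)
3Q: (18, 28) + (30, 20). λ = (20 - 28)/(30 - 18) ≡ 23/12 mod 31. 12⁻¹ ≡ 13 (mod 31) since 12·13 = 156 ≡ 1, so λ ≡ 20.
  x = λ² - 18 - 30 = 400 - 48 ≡ 11; y = λ·(18 - 11) - 28 ≡ 19. → (11, 19)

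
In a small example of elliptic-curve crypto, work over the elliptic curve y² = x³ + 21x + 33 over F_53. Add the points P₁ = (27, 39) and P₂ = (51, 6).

(27, 39) + (51, 6). λ = (6 - 39)/(51 - 27) ≡ 20/24 mod 53. 24⁻¹ ≡ 42 (mod 53), so λ ≡ 45.
  x = λ² - 27 - 51 = 2025 - 78 ≡ 39; y = λ·(27 - 39) - 39 ≡ 4. → (39, 4)

(39, 4)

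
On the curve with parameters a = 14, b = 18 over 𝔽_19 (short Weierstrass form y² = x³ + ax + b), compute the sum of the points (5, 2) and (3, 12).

(17, 1)

(5, 2) + (3, 12). λ = (12 - 2)/(3 - 5) ≡ 10/17 mod 19. 17⁻¹ ≡ 9 (mod 19) since 17·9 = 153 ≡ 1, so λ ≡ 14.
  x = λ² - 5 - 3 = 196 - 8 ≡ 17; y = λ·(5 - 17) - 2 ≡ 1. → (17, 1)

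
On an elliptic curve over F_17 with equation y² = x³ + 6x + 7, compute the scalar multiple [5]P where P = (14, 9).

(16, 0)

Repeated addition: build up to 5P.
2P: tangent at (14, 9): λ = (3·14² + 6)/(2·9) ≡ 16/1. 1⁻¹ ≡ 1 (mod 17), so λ ≡ 16·1 ≡ 16.
  x = λ² - 14 - 14 = 256 - 28 ≡ 7; y = λ·(14 - 7) - 9 ≡ 1. → (7, 1)
3P: (7, 1) + (14, 9). λ = (9 - 1)/(14 - 7) ≡ 8/7 mod 17. 7⁻¹ ≡ 5 (mod 17), so λ ≡ 6.
  x = λ² - 7 - 14 = 36 - 21 ≡ 15; y = λ·(7 - 15) - 1 ≡ 2. → (15, 2)
4P: (15, 2) + (14, 9). λ = (9 - 2)/(14 - 15) ≡ 7/16 mod 17. 16⁻¹ ≡ 16 (mod 17), so λ ≡ 10.
  x = λ² - 15 - 14 = 100 - 29 ≡ 3; y = λ·(15 - 3) - 2 ≡ 16. → (3, 16)
5P: (3, 16) + (14, 9). λ = (9 - 16)/(14 - 3) ≡ 10/11 mod 17. 11⁻¹ ≡ 14 (mod 17), so λ ≡ 4.
  x = λ² - 3 - 14 = 16 - 17 ≡ 16; y = λ·(3 - 16) - 16 ≡ 0. → (16, 0)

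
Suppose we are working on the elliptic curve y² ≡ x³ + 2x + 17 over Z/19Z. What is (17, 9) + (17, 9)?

tangent at (17, 9): λ = (3·17² + 2)/(2·9) ≡ 14/18. 18⁻¹ ≡ 18 (mod 19), so λ ≡ 14·18 ≡ 5.
  x = λ² - 17 - 17 = 25 - 34 ≡ 10; y = λ·(17 - 10) - 9 ≡ 7. → (10, 7)

(10, 7)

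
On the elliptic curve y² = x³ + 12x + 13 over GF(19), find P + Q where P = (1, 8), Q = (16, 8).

(1, 8) + (16, 8). λ = (8 - 8)/(16 - 1) ≡ 0/15 mod 19. 15⁻¹ ≡ 14 (mod 19), so λ ≡ 0.
  x = λ² - 1 - 16 = 0 - 17 ≡ 2; y = λ·(1 - 2) - 8 ≡ 11. → (2, 11)

(2, 11)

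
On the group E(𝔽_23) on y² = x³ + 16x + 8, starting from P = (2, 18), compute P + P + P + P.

(2, 18)

Double-and-add on 4 = (100)₂. Start with P = (2, 18) for the leading 1-bit.
double: tangent at (2, 18): λ = (3·2² + 16)/(2·18) ≡ 5/13. 13⁻¹ ≡ 16 (mod 23), so λ ≡ 5·16 ≡ 11.
  x = λ² - 2 - 2 = 121 - 4 ≡ 2; y = λ·(2 - 2) - 18 ≡ 5. → (2, 5)
double: tangent at (2, 5): λ = (3·2² + 16)/(2·5) ≡ 5/10. 10⁻¹ ≡ 7 (mod 23), so λ ≡ 5·7 ≡ 12.
  x = λ² - 2 - 2 = 144 - 4 ≡ 2; y = λ·(2 - 2) - 5 ≡ 18. → (2, 18)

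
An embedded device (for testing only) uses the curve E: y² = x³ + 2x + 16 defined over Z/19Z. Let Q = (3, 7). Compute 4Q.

(2, 3)

Repeated addition: build up to 4Q.
2Q: tangent at (3, 7): λ = (3·3² + 2)/(2·7) ≡ 10/14. 14⁻¹ ≡ 15 (mod 19) since 14·15 = 210 ≡ 1, so λ ≡ 10·15 ≡ 17.
  x = λ² - 3 - 3 = 289 - 6 ≡ 17; y = λ·(3 - 17) - 7 ≡ 2. → (17, 2)
3Q: (17, 2) + (3, 7). λ = (7 - 2)/(3 - 17) ≡ 5/5 mod 19. 5⁻¹ ≡ 4 (mod 19) since 5·4 = 20 ≡ 1, so λ ≡ 1.
  x = λ² - 17 - 3 = 1 - 20 ≡ 0; y = λ·(17 - 0) - 2 ≡ 15. → (0, 15)
4Q: (0, 15) + (3, 7). λ = (7 - 15)/(3 - 0) ≡ 11/3 mod 19. 3⁻¹ ≡ 13 (mod 19), so λ ≡ 10.
  x = λ² - 0 - 3 = 100 - 3 ≡ 2; y = λ·(0 - 2) - 15 ≡ 3. → (2, 3)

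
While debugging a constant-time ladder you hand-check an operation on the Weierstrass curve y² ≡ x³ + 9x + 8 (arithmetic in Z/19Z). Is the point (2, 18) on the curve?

no

y² = 18² ≡ 1; x³ + 9x + 8 = 34 ≡ 15 (mod 19). 1 ≠ 15.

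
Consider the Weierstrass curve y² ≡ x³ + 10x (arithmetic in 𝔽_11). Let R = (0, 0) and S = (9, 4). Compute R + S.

(6, 1)

(0, 0) + (9, 4). λ = (4 - 0)/(9 - 0) ≡ 4/9 mod 11. 9⁻¹ ≡ 5 (mod 11), so λ ≡ 9.
  x = λ² - 0 - 9 = 81 - 9 ≡ 6; y = λ·(0 - 6) - 0 ≡ 1. → (6, 1)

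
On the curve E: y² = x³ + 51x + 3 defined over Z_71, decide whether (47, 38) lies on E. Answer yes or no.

no

y² = 38² ≡ 24; x³ + 51x + 3 = 106223 ≡ 7 (mod 71). 24 ≠ 7.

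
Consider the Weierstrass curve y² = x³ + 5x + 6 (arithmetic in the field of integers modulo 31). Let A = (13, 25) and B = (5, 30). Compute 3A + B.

(22, 21)

First 3A:
Repeated addition: build up to 3A.
2A: tangent at (13, 25): λ = (3·13² + 5)/(2·25) ≡ 16/19. 19⁻¹ ≡ 18 (mod 31) since 19·18 = 342 ≡ 1, so λ ≡ 16·18 ≡ 9.
  x = λ² - 13 - 13 = 81 - 26 ≡ 24; y = λ·(13 - 24) - 25 ≡ 0. → (24, 0)
3A: (24, 0) + (13, 25). λ = (25 - 0)/(13 - 24) ≡ 25/20 mod 31. 20⁻¹ ≡ 14 (mod 31) since 20·14 = 280 ≡ 1, so λ ≡ 9.
  x = λ² - 24 - 13 = 81 - 37 ≡ 13; y = λ·(24 - 13) - 0 ≡ 6. → (13, 6)
3A = (13, 6).
Finally 3A + B:
(13, 6) + (5, 30). λ = (30 - 6)/(5 - 13) ≡ 24/23 mod 31. 23⁻¹ ≡ 27 (mod 31) since 23·27 = 621 ≡ 1, so λ ≡ 28.
  x = λ² - 13 - 5 = 784 - 18 ≡ 22; y = λ·(13 - 22) - 6 ≡ 21. → (22, 21)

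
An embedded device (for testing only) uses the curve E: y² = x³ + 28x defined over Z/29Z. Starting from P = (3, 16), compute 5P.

Double-and-add on 5 = (101)₂. Start with P = (3, 16) for the leading 1-bit.
double: tangent at (3, 16): λ = (3·3² + 28)/(2·16) ≡ 26/3. 3⁻¹ ≡ 10 (mod 29), so λ ≡ 26·10 ≡ 28.
  x = λ² - 3 - 3 = 784 - 6 ≡ 24; y = λ·(3 - 24) - 16 ≡ 5. → (24, 5)
double: tangent at (24, 5): λ = (3·24² + 28)/(2·5) ≡ 16/10. 10⁻¹ ≡ 3 (mod 29) since 10·3 = 30 ≡ 1, so λ ≡ 16·3 ≡ 19.
  x = λ² - 24 - 24 = 361 - 48 ≡ 23; y = λ·(24 - 23) - 5 ≡ 14. → (23, 14)
add P: (23, 14) + (3, 16). λ = (16 - 14)/(3 - 23) ≡ 2/9 mod 29. 9⁻¹ ≡ 13 (mod 29), so λ ≡ 26.
  x = λ² - 23 - 3 = 676 - 26 ≡ 12; y = λ·(23 - 12) - 14 ≡ 11. → (12, 11)

(12, 11)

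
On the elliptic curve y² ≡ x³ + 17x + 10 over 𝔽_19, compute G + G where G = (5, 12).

(1, 16)

tangent at (5, 12): λ = (3·5² + 17)/(2·12) ≡ 16/5. 5⁻¹ ≡ 4 (mod 19) since 5·4 = 20 ≡ 1, so λ ≡ 16·4 ≡ 7.
  x = λ² - 5 - 5 = 49 - 10 ≡ 1; y = λ·(5 - 1) - 12 ≡ 16. → (1, 16)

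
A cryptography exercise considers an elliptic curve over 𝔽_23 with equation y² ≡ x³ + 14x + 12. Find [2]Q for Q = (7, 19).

(9, 4)

tangent at (7, 19): λ = (3·7² + 14)/(2·19) ≡ 0/15. 15⁻¹ ≡ 20 (mod 23), so λ ≡ 0·20 ≡ 0.
  x = λ² - 7 - 7 = 0 - 14 ≡ 9; y = λ·(7 - 9) - 19 ≡ 4. → (9, 4)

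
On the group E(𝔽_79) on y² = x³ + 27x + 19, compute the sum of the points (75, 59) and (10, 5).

(75, 59) + (10, 5). λ = (5 - 59)/(10 - 75) ≡ 25/14 mod 79. 14⁻¹ ≡ 17 (mod 79), so λ ≡ 30.
  x = λ² - 75 - 10 = 900 - 85 ≡ 25; y = λ·(75 - 25) - 59 ≡ 19. → (25, 19)

(25, 19)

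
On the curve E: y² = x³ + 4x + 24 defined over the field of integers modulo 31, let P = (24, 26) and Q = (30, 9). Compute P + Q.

(10, 17)

(24, 26) + (30, 9). λ = (9 - 26)/(30 - 24) ≡ 14/6 mod 31. 6⁻¹ ≡ 26 (mod 31), so λ ≡ 23.
  x = λ² - 24 - 30 = 529 - 54 ≡ 10; y = λ·(24 - 10) - 26 ≡ 17. → (10, 17)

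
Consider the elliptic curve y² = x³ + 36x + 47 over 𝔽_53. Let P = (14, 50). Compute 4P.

(8, 30)

Double-and-add on 4 = (100)₂. Start with P = (14, 50) for the leading 1-bit.
double: tangent at (14, 50): λ = (3·14² + 36)/(2·50) ≡ 41/47. 47⁻¹ ≡ 44 (mod 53), so λ ≡ 41·44 ≡ 2.
  x = λ² - 14 - 14 = 4 - 28 ≡ 29; y = λ·(14 - 29) - 50 ≡ 26. → (29, 26)
double: tangent at (29, 26): λ = (3·29² + 36)/(2·26) ≡ 15/52. 52⁻¹ ≡ 52 (mod 53) since 52·52 = 2704 ≡ 1, so λ ≡ 15·52 ≡ 38.
  x = λ² - 29 - 29 = 1444 - 58 ≡ 8; y = λ·(29 - 8) - 26 ≡ 30. → (8, 30)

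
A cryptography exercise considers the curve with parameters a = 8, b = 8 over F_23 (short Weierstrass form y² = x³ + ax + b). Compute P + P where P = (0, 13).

tangent at (0, 13): λ = (3·0² + 8)/(2·13) ≡ 8/3. 3⁻¹ ≡ 8 (mod 23), so λ ≡ 8·8 ≡ 18.
  x = λ² - 0 - 0 = 324 - 0 ≡ 2; y = λ·(0 - 2) - 13 ≡ 20. → (2, 20)

(2, 20)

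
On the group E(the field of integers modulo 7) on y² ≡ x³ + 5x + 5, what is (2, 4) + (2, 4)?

(5, 1)

tangent at (2, 4): λ = (3·2² + 5)/(2·4) ≡ 3/1. 1⁻¹ ≡ 1 (mod 7), so λ ≡ 3·1 ≡ 3.
  x = λ² - 2 - 2 = 9 - 4 ≡ 5; y = λ·(2 - 5) - 4 ≡ 1. → (5, 1)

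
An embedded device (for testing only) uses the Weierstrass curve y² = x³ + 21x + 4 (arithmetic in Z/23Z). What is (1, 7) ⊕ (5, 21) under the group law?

(12, 12)

(1, 7) + (5, 21). λ = (21 - 7)/(5 - 1) ≡ 14/4 mod 23. 4⁻¹ ≡ 6 (mod 23) since 4·6 = 24 ≡ 1, so λ ≡ 15.
  x = λ² - 1 - 5 = 225 - 6 ≡ 12; y = λ·(1 - 12) - 7 ≡ 12. → (12, 12)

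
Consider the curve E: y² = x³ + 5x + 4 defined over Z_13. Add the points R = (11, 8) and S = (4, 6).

(1, 6)

(11, 8) + (4, 6). λ = (6 - 8)/(4 - 11) ≡ 11/6 mod 13. 6⁻¹ ≡ 11 (mod 13) since 6·11 = 66 ≡ 1, so λ ≡ 4.
  x = λ² - 11 - 4 = 16 - 15 ≡ 1; y = λ·(11 - 1) - 8 ≡ 6. → (1, 6)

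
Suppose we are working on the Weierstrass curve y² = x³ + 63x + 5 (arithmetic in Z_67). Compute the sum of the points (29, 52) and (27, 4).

(51, 23)

(29, 52) + (27, 4). λ = (4 - 52)/(27 - 29) ≡ 19/65 mod 67. 65⁻¹ ≡ 33 (mod 67), so λ ≡ 24.
  x = λ² - 29 - 27 = 576 - 56 ≡ 51; y = λ·(29 - 51) - 52 ≡ 23. → (51, 23)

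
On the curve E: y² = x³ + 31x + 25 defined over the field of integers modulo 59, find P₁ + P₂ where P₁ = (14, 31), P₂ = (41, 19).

(14, 31) + (41, 19). λ = (19 - 31)/(41 - 14) ≡ 47/27 mod 59. 27⁻¹ ≡ 35 (mod 59), so λ ≡ 52.
  x = λ² - 14 - 41 = 2704 - 55 ≡ 53; y = λ·(14 - 53) - 31 ≡ 6. → (53, 6)

(53, 6)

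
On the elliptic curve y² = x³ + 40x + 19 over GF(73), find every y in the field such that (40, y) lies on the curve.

24, 49

x³ + 40x + 19 = 65619 ≡ 65 (mod 73).
Square roots of 65 mod 73: 24 and 49 (since 24² = 576 ≡ 65).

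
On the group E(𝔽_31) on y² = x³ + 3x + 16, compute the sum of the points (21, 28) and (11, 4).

(21, 28) + (11, 4). λ = (4 - 28)/(11 - 21) ≡ 7/21 mod 31. 21⁻¹ ≡ 3 (mod 31), so λ ≡ 21.
  x = λ² - 21 - 11 = 441 - 32 ≡ 6; y = λ·(21 - 6) - 28 ≡ 8. → (6, 8)

(6, 8)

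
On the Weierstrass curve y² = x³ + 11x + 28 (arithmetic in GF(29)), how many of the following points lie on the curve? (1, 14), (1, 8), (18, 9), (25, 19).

(1, 14): 14² ≡ 22, rhs ≡ 11 → off.
(1, 8): 8² ≡ 6, rhs ≡ 11 → off.
(18, 9): 9² ≡ 23, rhs ≡ 26 → off.
(25, 19): 19² ≡ 13, rhs ≡ 7 → off.

0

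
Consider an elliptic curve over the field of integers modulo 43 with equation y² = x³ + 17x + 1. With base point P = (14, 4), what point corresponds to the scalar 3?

(10, 28)

Repeated addition: build up to 3P.
2P: tangent at (14, 4): λ = (3·14² + 17)/(2·4) ≡ 3/8. 8⁻¹ ≡ 27 (mod 43), so λ ≡ 3·27 ≡ 38.
  x = λ² - 14 - 14 = 1444 - 28 ≡ 40; y = λ·(14 - 40) - 4 ≡ 40. → (40, 40)
3P: (40, 40) + (14, 4). λ = (4 - 40)/(14 - 40) ≡ 7/17 mod 43. 17⁻¹ ≡ 38 (mod 43), so λ ≡ 8.
  x = λ² - 40 - 14 = 64 - 54 ≡ 10; y = λ·(40 - 10) - 40 ≡ 28. → (10, 28)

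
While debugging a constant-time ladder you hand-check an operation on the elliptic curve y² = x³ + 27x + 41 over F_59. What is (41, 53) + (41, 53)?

(23, 12)

tangent at (41, 53): λ = (3·41² + 27)/(2·53) ≡ 55/47. 47⁻¹ ≡ 54 (mod 59), so λ ≡ 55·54 ≡ 20.
  x = λ² - 41 - 41 = 400 - 82 ≡ 23; y = λ·(41 - 23) - 53 ≡ 12. → (23, 12)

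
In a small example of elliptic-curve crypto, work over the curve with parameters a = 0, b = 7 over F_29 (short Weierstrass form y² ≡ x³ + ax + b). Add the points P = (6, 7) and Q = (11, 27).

(6, 7) + (11, 27). λ = (27 - 7)/(11 - 6) ≡ 20/5 mod 29. 5⁻¹ ≡ 6 (mod 29) since 5·6 = 30 ≡ 1, so λ ≡ 4.
  x = λ² - 6 - 11 = 16 - 17 ≡ 28; y = λ·(6 - 28) - 7 ≡ 21. → (28, 21)

(28, 21)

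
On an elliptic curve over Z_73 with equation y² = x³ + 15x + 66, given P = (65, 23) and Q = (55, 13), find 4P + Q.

First 4P:
Repeated addition: build up to 4P.
2P: tangent at (65, 23): λ = (3·65² + 15)/(2·23) ≡ 61/46. 46⁻¹ ≡ 27 (mod 73), so λ ≡ 61·27 ≡ 41.
  x = λ² - 65 - 65 = 1681 - 130 ≡ 18; y = λ·(65 - 18) - 23 ≡ 6. → (18, 6)
3P: (18, 6) + (65, 23). λ = (23 - 6)/(65 - 18) ≡ 17/47 mod 73. 47⁻¹ ≡ 14 (mod 73) since 47·14 = 658 ≡ 1, so λ ≡ 19.
  x = λ² - 18 - 65 = 361 - 83 ≡ 59; y = λ·(18 - 59) - 6 ≡ 18. → (59, 18)
4P: (59, 18) + (65, 23). λ = (23 - 18)/(65 - 59) ≡ 5/6 mod 73. 6⁻¹ ≡ 61 (mod 73), so λ ≡ 13.
  x = λ² - 59 - 65 = 169 - 124 ≡ 45; y = λ·(59 - 45) - 18 ≡ 18. → (45, 18)
4P = (45, 18).
Finally 4P + Q:
(45, 18) + (55, 13). λ = (13 - 18)/(55 - 45) ≡ 68/10 mod 73. 10⁻¹ ≡ 22 (mod 73) since 10·22 = 220 ≡ 1, so λ ≡ 36.
  x = λ² - 45 - 55 = 1296 - 100 ≡ 28; y = λ·(45 - 28) - 18 ≡ 10. → (28, 10)

(28, 10)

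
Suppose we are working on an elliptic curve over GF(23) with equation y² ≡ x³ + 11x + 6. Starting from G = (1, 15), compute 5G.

(5, 5)

Repeated addition: build up to 5G.
2G: tangent at (1, 15): λ = (3·1² + 11)/(2·15) ≡ 14/7. 7⁻¹ ≡ 10 (mod 23) since 7·10 = 70 ≡ 1, so λ ≡ 14·10 ≡ 2.
  x = λ² - 1 - 1 = 4 - 2 ≡ 2; y = λ·(1 - 2) - 15 ≡ 6. → (2, 6)
3G: (2, 6) + (1, 15). λ = (15 - 6)/(1 - 2) ≡ 9/22 mod 23. 22⁻¹ ≡ 22 (mod 23) since 22·22 = 484 ≡ 1, so λ ≡ 14.
  x = λ² - 2 - 1 = 196 - 3 ≡ 9; y = λ·(2 - 9) - 6 ≡ 11. → (9, 11)
4G: (9, 11) + (1, 15). λ = (15 - 11)/(1 - 9) ≡ 4/15 mod 23. 15⁻¹ ≡ 20 (mod 23) since 15·20 = 300 ≡ 1, so λ ≡ 11.
  x = λ² - 9 - 1 = 121 - 10 ≡ 19; y = λ·(9 - 19) - 11 ≡ 17. → (19, 17)
5G: (19, 17) + (1, 15). λ = (15 - 17)/(1 - 19) ≡ 21/5 mod 23. 5⁻¹ ≡ 14 (mod 23), so λ ≡ 18.
  x = λ² - 19 - 1 = 324 - 20 ≡ 5; y = λ·(19 - 5) - 17 ≡ 5. → (5, 5)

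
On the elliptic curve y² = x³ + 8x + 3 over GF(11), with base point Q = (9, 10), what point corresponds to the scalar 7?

Double-and-add on 7 = (111)₂. Start with Q = (9, 10) for the leading 1-bit.
double: tangent at (9, 10): λ = (3·9² + 8)/(2·10) ≡ 9/9. 9⁻¹ ≡ 5 (mod 11) since 9·5 = 45 ≡ 1, so λ ≡ 9·5 ≡ 1.
  x = λ² - 9 - 9 = 1 - 18 ≡ 5; y = λ·(9 - 5) - 10 ≡ 5. → (5, 5)
add Q: (5, 5) + (9, 10). λ = (10 - 5)/(9 - 5) ≡ 5/4 mod 11. 4⁻¹ ≡ 3 (mod 11), so λ ≡ 4.
  x = λ² - 5 - 9 = 16 - 14 ≡ 2; y = λ·(5 - 2) - 5 ≡ 7. → (2, 7)
double: tangent at (2, 7): λ = (3·2² + 8)/(2·7) ≡ 9/3. 3⁻¹ ≡ 4 (mod 11) since 3·4 = 12 ≡ 1, so λ ≡ 9·4 ≡ 3.
  x = λ² - 2 - 2 = 9 - 4 ≡ 5; y = λ·(2 - 5) - 7 ≡ 6. → (5, 6)
add Q: (5, 6) + (9, 10). λ = (10 - 6)/(9 - 5) ≡ 4/4 mod 11. 4⁻¹ ≡ 3 (mod 11) since 4·3 = 12 ≡ 1, so λ ≡ 1.
  x = λ² - 5 - 9 = 1 - 14 ≡ 9; y = λ·(5 - 9) - 6 ≡ 1. → (9, 1)

(9, 1)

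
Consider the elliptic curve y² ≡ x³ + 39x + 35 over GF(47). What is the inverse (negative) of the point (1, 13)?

-(1, 13) = (1, -13 mod 47) = (1, 34).

(1, 34)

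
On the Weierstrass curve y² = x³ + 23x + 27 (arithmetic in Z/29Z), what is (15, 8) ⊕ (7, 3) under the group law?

(15, 8) + (7, 3). λ = (3 - 8)/(7 - 15) ≡ 24/21 mod 29. 21⁻¹ ≡ 18 (mod 29) since 21·18 = 378 ≡ 1, so λ ≡ 26.
  x = λ² - 15 - 7 = 676 - 22 ≡ 16; y = λ·(15 - 16) - 8 ≡ 24. → (16, 24)

(16, 24)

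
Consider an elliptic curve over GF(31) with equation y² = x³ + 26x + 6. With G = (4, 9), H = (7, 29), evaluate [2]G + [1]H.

First 2G:
Repeated addition: build up to 2G.
2G: tangent at (4, 9): λ = (3·4² + 26)/(2·9) ≡ 12/18. 18⁻¹ ≡ 19 (mod 31) since 18·19 = 342 ≡ 1, so λ ≡ 12·19 ≡ 11.
  x = λ² - 4 - 4 = 121 - 8 ≡ 20; y = λ·(4 - 20) - 9 ≡ 1. → (20, 1)
2G = (20, 1).
Finally 2G + H:
(20, 1) + (7, 29). λ = (29 - 1)/(7 - 20) ≡ 28/18 mod 31. 18⁻¹ ≡ 19 (mod 31), so λ ≡ 5.
  x = λ² - 20 - 7 = 25 - 27 ≡ 29; y = λ·(20 - 29) - 1 ≡ 16. → (29, 16)

(29, 16)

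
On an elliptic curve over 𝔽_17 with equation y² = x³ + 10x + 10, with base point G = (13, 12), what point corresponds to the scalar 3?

(3, 4)

Repeated addition: build up to 3G.
2G: tangent at (13, 12): λ = (3·13² + 10)/(2·12) ≡ 7/7. 7⁻¹ ≡ 5 (mod 17) since 7·5 = 35 ≡ 1, so λ ≡ 7·5 ≡ 1.
  x = λ² - 13 - 13 = 1 - 26 ≡ 9; y = λ·(13 - 9) - 12 ≡ 9. → (9, 9)
3G: (9, 9) + (13, 12). λ = (12 - 9)/(13 - 9) ≡ 3/4 mod 17. 4⁻¹ ≡ 13 (mod 17), so λ ≡ 5.
  x = λ² - 9 - 13 = 25 - 22 ≡ 3; y = λ·(9 - 3) - 9 ≡ 4. → (3, 4)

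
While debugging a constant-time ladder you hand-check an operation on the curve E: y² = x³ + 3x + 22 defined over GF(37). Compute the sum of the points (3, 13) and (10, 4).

(3, 13) + (10, 4). λ = (4 - 13)/(10 - 3) ≡ 28/7 mod 37. 7⁻¹ ≡ 16 (mod 37), so λ ≡ 4.
  x = λ² - 3 - 10 = 16 - 13 ≡ 3; y = λ·(3 - 3) - 13 ≡ 24. → (3, 24)

(3, 24)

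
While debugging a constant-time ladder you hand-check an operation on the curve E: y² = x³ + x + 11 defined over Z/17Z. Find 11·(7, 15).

Write G = (7, 15).
Double-and-add on 11 = (1011)₂. Start with G = (7, 15) for the leading 1-bit.
double: tangent at (7, 15): λ = (3·7² + 1)/(2·15) ≡ 12/13. 13⁻¹ ≡ 4 (mod 17) since 13·4 = 52 ≡ 1, so λ ≡ 12·4 ≡ 14.
  x = λ² - 7 - 7 = 196 - 14 ≡ 12; y = λ·(7 - 12) - 15 ≡ 0. → (12, 0)
double: (12, 0) + (12, 0): same x and y₁ ≡ -y₂, so the sum is O.
add G: O + (7, 15) = (7, 15) (identity).
double: tangent at (7, 15): λ = (3·7² + 1)/(2·15) ≡ 12/13. 13⁻¹ ≡ 4 (mod 17), so λ ≡ 12·4 ≡ 14.
  x = λ² - 7 - 7 = 196 - 14 ≡ 12; y = λ·(7 - 12) - 15 ≡ 0. → (12, 0)
add G: (12, 0) + (7, 15). λ = (15 - 0)/(7 - 12) ≡ 15/12 mod 17. 12⁻¹ ≡ 10 (mod 17), so λ ≡ 14.
  x = λ² - 12 - 7 = 196 - 19 ≡ 7; y = λ·(12 - 7) - 0 ≡ 2. → (7, 2)

(7, 2)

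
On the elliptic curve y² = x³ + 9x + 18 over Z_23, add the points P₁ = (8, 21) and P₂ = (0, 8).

(18, 3)

(8, 21) + (0, 8). λ = (8 - 21)/(0 - 8) ≡ 10/15 mod 23. 15⁻¹ ≡ 20 (mod 23) since 15·20 = 300 ≡ 1, so λ ≡ 16.
  x = λ² - 8 - 0 = 256 - 8 ≡ 18; y = λ·(8 - 18) - 21 ≡ 3. → (18, 3)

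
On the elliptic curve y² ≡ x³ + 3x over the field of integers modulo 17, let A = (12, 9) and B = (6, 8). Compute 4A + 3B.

(5, 15)

First 4A:
Double-and-add on 4 = (100)₂. Start with A = (12, 9) for the leading 1-bit.
double: tangent at (12, 9): λ = (3·12² + 3)/(2·9) ≡ 10/1. 1⁻¹ ≡ 1 (mod 17), so λ ≡ 10·1 ≡ 10.
  x = λ² - 12 - 12 = 100 - 24 ≡ 8; y = λ·(12 - 8) - 9 ≡ 14. → (8, 14)
double: tangent at (8, 14): λ = (3·8² + 3)/(2·14) ≡ 8/11. 11⁻¹ ≡ 14 (mod 17), so λ ≡ 8·14 ≡ 10.
  x = λ² - 8 - 8 = 100 - 16 ≡ 16; y = λ·(8 - 16) - 14 ≡ 8. → (16, 8)
4A = (16, 8).
Next 3B:
Repeated addition: build up to 3B.
2B: tangent at (6, 8): λ = (3·6² + 3)/(2·8) ≡ 9/16. 16⁻¹ ≡ 16 (mod 17) since 16·16 = 256 ≡ 1, so λ ≡ 9·16 ≡ 8.
  x = λ² - 6 - 6 = 64 - 12 ≡ 1; y = λ·(6 - 1) - 8 ≡ 15. → (1, 15)
3B: (1, 15) + (6, 8). λ = (8 - 15)/(6 - 1) ≡ 10/5 mod 17. 5⁻¹ ≡ 7 (mod 17), so λ ≡ 2.
  x = λ² - 1 - 6 = 4 - 7 ≡ 14; y = λ·(1 - 14) - 15 ≡ 10. → (14, 10)
3B = (14, 10).
Finally 4A + 3B:
(16, 8) + (14, 10). λ = (10 - 8)/(14 - 16) ≡ 2/15 mod 17. 15⁻¹ ≡ 8 (mod 17) since 15·8 = 120 ≡ 1, so λ ≡ 16.
  x = λ² - 16 - 14 = 256 - 30 ≡ 5; y = λ·(16 - 5) - 8 ≡ 15. → (5, 15)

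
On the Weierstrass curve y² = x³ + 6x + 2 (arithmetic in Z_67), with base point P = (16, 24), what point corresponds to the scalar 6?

(57, 9)

Double-and-add on 6 = (110)₂. Start with P = (16, 24) for the leading 1-bit.
double: tangent at (16, 24): λ = (3·16² + 6)/(2·24) ≡ 37/48. 48⁻¹ ≡ 7 (mod 67) since 48·7 = 336 ≡ 1, so λ ≡ 37·7 ≡ 58.
  x = λ² - 16 - 16 = 3364 - 32 ≡ 49; y = λ·(16 - 49) - 24 ≡ 5. → (49, 5)
add P: (49, 5) + (16, 24). λ = (24 - 5)/(16 - 49) ≡ 19/34 mod 67. 34⁻¹ ≡ 2 (mod 67), so λ ≡ 38.
  x = λ² - 49 - 16 = 1444 - 65 ≡ 39; y = λ·(49 - 39) - 5 ≡ 40. → (39, 40)
double: tangent at (39, 40): λ = (3·39² + 6)/(2·40) ≡ 13/13. 13⁻¹ ≡ 31 (mod 67), so λ ≡ 13·31 ≡ 1.
  x = λ² - 39 - 39 = 1 - 78 ≡ 57; y = λ·(39 - 57) - 40 ≡ 9. → (57, 9)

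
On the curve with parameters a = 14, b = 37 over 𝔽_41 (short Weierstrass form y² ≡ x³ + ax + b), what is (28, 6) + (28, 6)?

(27, 34)

tangent at (28, 6): λ = (3·28² + 14)/(2·6) ≡ 29/12. 12⁻¹ ≡ 24 (mod 41), so λ ≡ 29·24 ≡ 40.
  x = λ² - 28 - 28 = 1600 - 56 ≡ 27; y = λ·(28 - 27) - 6 ≡ 34. → (27, 34)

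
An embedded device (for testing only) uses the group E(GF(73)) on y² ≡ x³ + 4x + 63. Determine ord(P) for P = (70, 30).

2P: tangent at (70, 30): λ = (3·70² + 4)/(2·30) ≡ 31/60. 60⁻¹ ≡ 28 (mod 73), so λ ≡ 31·28 ≡ 65.
  x = λ² - 70 - 70 = 4225 - 140 ≡ 70; y = λ·(70 - 70) - 30 ≡ 43. → (70, 43)
3P: (70, 43) + (70, 30): same x and y₁ ≡ -y₂, so the sum is ∞.
3P = ∞, so the order is 3.

3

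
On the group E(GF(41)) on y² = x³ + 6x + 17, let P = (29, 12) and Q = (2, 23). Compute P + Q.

(29, 12) + (2, 23). λ = (23 - 12)/(2 - 29) ≡ 11/14 mod 41. 14⁻¹ ≡ 3 (mod 41), so λ ≡ 33.
  x = λ² - 29 - 2 = 1089 - 31 ≡ 33; y = λ·(29 - 33) - 12 ≡ 20. → (33, 20)

(33, 20)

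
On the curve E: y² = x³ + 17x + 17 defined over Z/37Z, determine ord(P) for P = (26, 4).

11

2P: tangent at (26, 4): λ = (3·26² + 17)/(2·4) ≡ 10/8. 8⁻¹ ≡ 14 (mod 37), so λ ≡ 10·14 ≡ 29.
  x = λ² - 26 - 26 = 841 - 52 ≡ 12; y = λ·(26 - 12) - 4 ≡ 32. → (12, 32)
3P: (12, 32) + (26, 4). λ = (4 - 32)/(26 - 12) ≡ 9/14 mod 37. 14⁻¹ ≡ 8 (mod 37), so λ ≡ 35.
  x = λ² - 12 - 26 = 1225 - 38 ≡ 3; y = λ·(12 - 3) - 32 ≡ 24. → (3, 24)
4P: (3, 24) + (26, 4). λ = (4 - 24)/(26 - 3) ≡ 17/23 mod 37. 23⁻¹ ≡ 29 (mod 37) since 23·29 = 667 ≡ 1, so λ ≡ 12.
  x = λ² - 3 - 26 = 144 - 29 ≡ 4; y = λ·(3 - 4) - 24 ≡ 1. → (4, 1)
5P: (4, 1) + (26, 4). λ = (4 - 1)/(26 - 4) ≡ 3/22 mod 37. 22⁻¹ ≡ 32 (mod 37), so λ ≡ 22.
  x = λ² - 4 - 26 = 484 - 30 ≡ 10; y = λ·(4 - 10) - 1 ≡ 15. → (10, 15)
6P: (10, 15) + (26, 4). λ = (4 - 15)/(26 - 10) ≡ 26/16 mod 37. 16⁻¹ ≡ 7 (mod 37), so λ ≡ 34.
  x = λ² - 10 - 26 = 1156 - 36 ≡ 10; y = λ·(10 - 10) - 15 ≡ 22. → (10, 22)
7P: (10, 22) + (26, 4). λ = (4 - 22)/(26 - 10) ≡ 19/16 mod 37. 16⁻¹ ≡ 7 (mod 37), so λ ≡ 22.
  x = λ² - 10 - 26 = 484 - 36 ≡ 4; y = λ·(10 - 4) - 22 ≡ 36. → (4, 36)
8P: (4, 36) + (26, 4). λ = (4 - 36)/(26 - 4) ≡ 5/22 mod 37. 22⁻¹ ≡ 32 (mod 37), so λ ≡ 12.
  x = λ² - 4 - 26 = 144 - 30 ≡ 3; y = λ·(4 - 3) - 36 ≡ 13. → (3, 13)
9P: (3, 13) + (26, 4). λ = (4 - 13)/(26 - 3) ≡ 28/23 mod 37. 23⁻¹ ≡ 29 (mod 37) since 23·29 = 667 ≡ 1, so λ ≡ 35.
  x = λ² - 3 - 26 = 1225 - 29 ≡ 12; y = λ·(3 - 12) - 13 ≡ 5. → (12, 5)
10P: (12, 5) + (26, 4). λ = (4 - 5)/(26 - 12) ≡ 36/14 mod 37. 14⁻¹ ≡ 8 (mod 37) since 14·8 = 112 ≡ 1, so λ ≡ 29.
  x = λ² - 12 - 26 = 841 - 38 ≡ 26; y = λ·(12 - 26) - 5 ≡ 33. → (26, 33)
11P: (26, 33) + (26, 4): same x and y₁ ≡ -y₂, so the sum is ∞.
11P = ∞, so the order is 11.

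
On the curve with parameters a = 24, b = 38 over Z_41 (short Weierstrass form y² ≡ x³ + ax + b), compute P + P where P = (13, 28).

(7, 4)

tangent at (13, 28): λ = (3·13² + 24)/(2·28) ≡ 39/15. 15⁻¹ ≡ 11 (mod 41), so λ ≡ 39·11 ≡ 19.
  x = λ² - 13 - 13 = 361 - 26 ≡ 7; y = λ·(13 - 7) - 28 ≡ 4. → (7, 4)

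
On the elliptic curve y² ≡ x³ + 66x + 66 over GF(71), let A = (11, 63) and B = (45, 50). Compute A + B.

(27, 35)

(11, 63) + (45, 50). λ = (50 - 63)/(45 - 11) ≡ 58/34 mod 71. 34⁻¹ ≡ 23 (mod 71), so λ ≡ 56.
  x = λ² - 11 - 45 = 3136 - 56 ≡ 27; y = λ·(11 - 27) - 63 ≡ 35. → (27, 35)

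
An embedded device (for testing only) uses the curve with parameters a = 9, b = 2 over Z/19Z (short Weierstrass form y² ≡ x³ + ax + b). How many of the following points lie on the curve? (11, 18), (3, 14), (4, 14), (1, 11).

(11, 18): 18² ≡ 1, rhs ≡ 7 → off.
(3, 14): 14² ≡ 6, rhs ≡ 18 → off.
(4, 14): 14² ≡ 6, rhs ≡ 7 → off.
(1, 11): 11² ≡ 7, rhs ≡ 12 → off.

0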